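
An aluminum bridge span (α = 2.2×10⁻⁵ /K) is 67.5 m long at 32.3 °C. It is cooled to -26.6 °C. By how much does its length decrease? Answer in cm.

ΔL = 8.75 cm

|ΔT| = |-26.6 − 32.3| = 58.9 K
ΔL = αL₀ΔT = (2.2×10⁻⁵)(67.5)(58.9) = 8.75×10⁻² m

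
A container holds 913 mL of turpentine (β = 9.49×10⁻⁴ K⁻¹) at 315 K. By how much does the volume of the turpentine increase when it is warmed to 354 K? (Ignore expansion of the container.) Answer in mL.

ΔV = 33.8 mL

|ΔT| = |354 − 315| = 39 K
ΔV = βV₀ΔT = (9.49×10⁻⁴)(913)(39) = 33.8 mL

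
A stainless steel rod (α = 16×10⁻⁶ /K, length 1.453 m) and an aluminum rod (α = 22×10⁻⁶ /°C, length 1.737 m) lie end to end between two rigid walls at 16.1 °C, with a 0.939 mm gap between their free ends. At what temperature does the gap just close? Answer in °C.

T = 31.4 °C

α₁L₁ = 2.3248×10⁻⁵ m/K, α₂L₂ = 3.8214×10⁻⁵ m/K → total 6.1462×10⁻⁵ m/K
ΔT = g/(α₁L₁+α₂L₂) = 9.39×10⁻⁴ / 6.1462×10⁻⁵ = 15.278 K
T = 16.1 + 15.278 = 31.378 °C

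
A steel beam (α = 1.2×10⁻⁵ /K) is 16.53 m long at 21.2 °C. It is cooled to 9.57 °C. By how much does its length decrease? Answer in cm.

ΔL = 0.231 cm

|ΔT| = |9.57 − 21.2| = 11.63 K
ΔL = αL₀ΔT = (1.2×10⁻⁵)(16.53)(11.63) = 2.31×10⁻³ m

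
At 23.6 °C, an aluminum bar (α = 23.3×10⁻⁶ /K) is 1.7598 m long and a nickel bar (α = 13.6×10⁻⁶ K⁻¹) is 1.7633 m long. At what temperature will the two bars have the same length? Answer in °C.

L₁(1 + α₁ΔT) = L₂(1 + α₂ΔT) ⇒ ΔT = (L₂ − L₁)/(α₁L₁ − α₂L₂)
L₂ − L₁ = 1.7633 − 1.7598 = 3.50×10⁻³ m
α₁L₁ − α₂L₂ = 23.3×10⁻⁶×1.7598 − 13.6×10⁻⁶×1.7633 = 1.702246×10⁻⁵ m/K
ΔT = 3.50×10⁻³ / 1.702246×10⁻⁵ = 205.611 K
T = 23.6 + 205.611 = 229.211 °C

T = 229.2 °C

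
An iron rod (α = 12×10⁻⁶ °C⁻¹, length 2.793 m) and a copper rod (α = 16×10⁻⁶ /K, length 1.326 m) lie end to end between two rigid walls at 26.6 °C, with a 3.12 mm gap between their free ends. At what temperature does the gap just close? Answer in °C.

α₁L₁ = 3.3516×10⁻⁵ m/K, α₂L₂ = 2.1216×10⁻⁵ m/K → total 5.4732×10⁻⁵ m/K
ΔT = g/(α₁L₁+α₂L₂) = 3.12×10⁻³ / 5.4732×10⁻⁵ = 57.005 K
T = 26.6 + 57.005 = 83.605 °C

T = 83.6 °C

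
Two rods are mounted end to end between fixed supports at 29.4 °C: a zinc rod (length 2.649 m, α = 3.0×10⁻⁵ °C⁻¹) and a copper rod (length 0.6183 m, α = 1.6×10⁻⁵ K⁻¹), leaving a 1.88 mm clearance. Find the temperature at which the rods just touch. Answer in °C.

T = 50.4 °C

α₁L₁ = 7.947×10⁻⁵ m/K, α₂L₂ = 9.8928×10⁻⁶ m/K → total 8.93628×10⁻⁵ m/K
ΔT = g/(α₁L₁+α₂L₂) = 1.88×10⁻³ / 8.93628×10⁻⁵ = 21.038 K
T = 29.4 + 21.038 = 50.438 °C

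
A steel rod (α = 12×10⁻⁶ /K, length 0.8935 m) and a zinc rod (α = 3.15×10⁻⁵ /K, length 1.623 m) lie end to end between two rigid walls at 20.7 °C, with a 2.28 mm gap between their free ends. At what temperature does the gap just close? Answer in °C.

α₁L₁ = 1.0722×10⁻⁵ m/K, α₂L₂ = 5.11245×10⁻⁵ m/K → total 6.18465×10⁻⁵ m/K
ΔT = g/(α₁L₁+α₂L₂) = 2.28×10⁻³ / 6.18465×10⁻⁵ = 36.865 K
T = 20.7 + 36.865 = 57.565 °C

T = 57.6 °C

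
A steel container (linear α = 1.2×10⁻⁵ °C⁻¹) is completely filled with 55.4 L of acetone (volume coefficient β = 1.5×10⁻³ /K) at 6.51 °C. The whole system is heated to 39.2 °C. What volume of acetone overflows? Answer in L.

2.65 L

The container also expands: β_container ≈ 3α = 3.6×10⁻⁵ /K
Net overflow = V₀(β_liq − 3α_cont)ΔT
β − 3α = 1.50×10⁻³ − 3.6×10⁻⁵ = 1.464×10⁻³ /K; ΔT = 32.69 K
ΔV = 55.4 × 1.464×10⁻³ × 32.69 = 2.65 L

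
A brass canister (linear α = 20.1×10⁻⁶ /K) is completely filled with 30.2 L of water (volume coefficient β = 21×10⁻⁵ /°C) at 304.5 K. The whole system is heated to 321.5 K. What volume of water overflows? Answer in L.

The canister also expands: β_container ≈ 3α = 6.03×10⁻⁵ /K
Net overflow = V₀(β_liq − 3α_cont)ΔT
β − 3α = 2.10×10⁻⁴ − 6.03×10⁻⁵ = 1.497×10⁻⁴ /K; ΔT = 17.0 K
ΔV = 30.2 × 1.497×10⁻⁴ × 17.0 = 0.0769 L

0.0769 L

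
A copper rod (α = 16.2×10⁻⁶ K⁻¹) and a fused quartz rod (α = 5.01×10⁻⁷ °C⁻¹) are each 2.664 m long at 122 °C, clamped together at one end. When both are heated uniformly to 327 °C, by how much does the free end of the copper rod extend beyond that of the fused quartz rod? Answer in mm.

8.57 mm

ΔT = 205 K
copper: ΔL = 16.2×10⁻⁶ × 2.664 m × 205 = 8.8471×10⁻³ m = 8.8471 mm
fused quartz: ΔL = 5.01×10⁻⁷ × 2.664 m × 205 = 2.7361×10⁻⁴ m = 0.27361 mm
difference = 8.8471 − 0.27361 = 8.57349 mm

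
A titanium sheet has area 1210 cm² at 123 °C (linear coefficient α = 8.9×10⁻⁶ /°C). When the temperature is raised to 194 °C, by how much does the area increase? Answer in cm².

ΔA = 1.53 cm²

Area coefficient ≈ 2α; |ΔT| = 71 K
ΔA = 2αA₀ΔT = 2(8.9×10⁻⁶)(1210)(71) = 1.53 cm²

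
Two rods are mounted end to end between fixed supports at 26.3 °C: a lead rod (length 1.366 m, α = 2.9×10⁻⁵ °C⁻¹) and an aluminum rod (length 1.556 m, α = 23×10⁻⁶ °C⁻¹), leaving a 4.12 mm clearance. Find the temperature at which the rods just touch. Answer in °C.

Gap closes when ΔL₁ + ΔL₂ = 4.12 mm = 4.12×10⁻³ m
(α₁L₁ + α₂L₂)ΔT = g
α₁L₁ + α₂L₂ = 2.9×10⁻⁵×1.366 + 23×10⁻⁶×1.556 = 7.5402×10⁻⁵ m/K
ΔT = 4.12×10⁻³ / 7.5402×10⁻⁵ = 54.640 K
T = 26.3 + 54.640 = 80.940 °C

T = 80.9 °C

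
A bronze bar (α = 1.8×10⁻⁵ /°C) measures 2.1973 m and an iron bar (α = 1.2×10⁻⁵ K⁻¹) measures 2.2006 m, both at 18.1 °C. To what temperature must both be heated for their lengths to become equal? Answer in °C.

Equal length when α₁L₁ΔT − α₂L₂ΔT = L₂ − L₁ = 3.30×10⁻³ m
α₁L₁ = 3.95514×10⁻⁵, α₂L₂ = 2.64072×10⁻⁵ → Δ(αL) = 1.31442×10⁻⁵ m/K
ΔT = 3.30×10⁻³ / 1.31442×10⁻⁵ = 251.061 K, so T = 18.1 + 251.061 = 269.161 °C

T = 269.2 °C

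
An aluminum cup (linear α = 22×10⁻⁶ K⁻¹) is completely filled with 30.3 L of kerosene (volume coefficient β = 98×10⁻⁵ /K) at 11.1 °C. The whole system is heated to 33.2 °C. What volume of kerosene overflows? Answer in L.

The cup also expands: β_container ≈ 3α = 6.6×10⁻⁵ /K
Net overflow = V₀(β_liq − 3α_cont)ΔT
β − 3α = 9.80×10⁻⁴ − 6.6×10⁻⁵ = 9.14×10⁻⁴ /K; ΔT = 22.1 K
ΔV = 30.3 × 9.14×10⁻⁴ × 22.1 = 0.612 L

0.612 L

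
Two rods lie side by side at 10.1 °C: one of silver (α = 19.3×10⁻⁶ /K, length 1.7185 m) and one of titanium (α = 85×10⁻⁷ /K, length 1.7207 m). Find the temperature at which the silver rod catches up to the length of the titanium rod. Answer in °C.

Equal length when α₁L₁ΔT − α₂L₂ΔT = L₂ − L₁ = 2.20×10⁻³ m
α₁L₁ = 3.316705×10⁻⁵, α₂L₂ = 1.462595×10⁻⁵ → Δ(αL) = 1.85411×10⁻⁵ m/K
ΔT = 2.20×10⁻³ / 1.85411×10⁻⁵ = 118.655 K, so T = 10.1 + 118.655 = 128.755 °C

T = 128.8 °C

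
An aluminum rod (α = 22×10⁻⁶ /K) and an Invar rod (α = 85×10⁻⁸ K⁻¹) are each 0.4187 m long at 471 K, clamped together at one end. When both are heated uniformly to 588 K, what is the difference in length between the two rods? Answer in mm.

1.04 mm

ΔT = 117 K
aluminum: ΔL = 22×10⁻⁶ × 0.4187 m × 117 = 1.0777×10⁻³ m = 1.0777 mm
Invar: ΔL = 85×10⁻⁸ × 0.4187 m × 117 = 4.1640×10⁻⁵ m = 0.041640 mm
difference = 1.0777 − 0.041640 = 1.03606 mm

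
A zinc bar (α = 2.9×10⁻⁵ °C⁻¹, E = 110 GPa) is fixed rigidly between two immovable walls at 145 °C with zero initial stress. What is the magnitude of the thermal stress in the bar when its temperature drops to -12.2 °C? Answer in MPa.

σ = 501 MPa

Fully constrained: the free strain ε = αΔT is blocked, so σ = Eε = EαΔT.
|ΔT| = 157.2 K
σ = 110×10⁹ × 2.9×10⁻⁵ × 157.2 = 5.01×10⁸ Pa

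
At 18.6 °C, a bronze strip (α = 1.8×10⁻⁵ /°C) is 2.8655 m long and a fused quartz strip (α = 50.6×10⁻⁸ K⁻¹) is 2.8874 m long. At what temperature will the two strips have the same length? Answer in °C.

L₁(1 + α₁ΔT) = L₂(1 + α₂ΔT) ⇒ ΔT = (L₂ − L₁)/(α₁L₁ − α₂L₂)
L₂ − L₁ = 2.8874 − 2.8655 = 2.19×10⁻² m
α₁L₁ − α₂L₂ = 1.8×10⁻⁵×2.8655 − 50.6×10⁻⁸×2.8874 = 5.01179756×10⁻⁵ m/K
ΔT = 2.19×10⁻² / 5.01179756×10⁻⁵ = 436.969 K
T = 18.6 + 436.969 = 455.569 °C

T = 455.6 °C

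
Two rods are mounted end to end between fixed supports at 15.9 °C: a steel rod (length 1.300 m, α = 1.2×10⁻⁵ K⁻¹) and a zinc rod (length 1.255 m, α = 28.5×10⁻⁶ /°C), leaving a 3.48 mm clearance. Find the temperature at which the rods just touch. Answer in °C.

T = 83.6 °C

α₁L₁ = 1.560×10⁻⁵ m/K, α₂L₂ = 3.57675×10⁻⁵ m/K → total 5.13675×10⁻⁵ m/K
ΔT = g/(α₁L₁+α₂L₂) = 3.48×10⁻³ / 5.13675×10⁻⁵ = 67.747 K
T = 15.9 + 67.747 = 83.647 °C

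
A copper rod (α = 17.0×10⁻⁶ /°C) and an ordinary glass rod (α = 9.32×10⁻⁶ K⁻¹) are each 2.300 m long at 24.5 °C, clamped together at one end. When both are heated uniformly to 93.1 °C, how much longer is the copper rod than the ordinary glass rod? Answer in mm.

ΔT = 68.6 K
copper: ΔL = 17.0×10⁻⁶ × 2.300 m × 68.6 = 2.6823×10⁻³ m = 2.6823 mm
ordinary glass: ΔL = 9.32×10⁻⁶ × 2.300 m × 68.6 = 1.4705×10⁻³ m = 1.4705 mm
difference = 2.6823 − 1.4705 = 1.2118 mm

1.21 mm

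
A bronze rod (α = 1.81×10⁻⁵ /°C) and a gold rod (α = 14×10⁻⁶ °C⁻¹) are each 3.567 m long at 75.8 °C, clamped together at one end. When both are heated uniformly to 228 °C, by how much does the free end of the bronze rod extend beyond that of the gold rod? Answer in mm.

2.23 mm

ΔT = 152.2 K
bronze: ΔL = 1.81×10⁻⁵ × 3.567 m × 152.2 = 9.8264×10⁻³ m = 9.8264 mm
gold: ΔL = 14×10⁻⁶ × 3.567 m × 152.2 = 7.6006×10⁻³ m = 7.6006 mm
difference = 9.8264 − 7.6006 = 2.2258 mm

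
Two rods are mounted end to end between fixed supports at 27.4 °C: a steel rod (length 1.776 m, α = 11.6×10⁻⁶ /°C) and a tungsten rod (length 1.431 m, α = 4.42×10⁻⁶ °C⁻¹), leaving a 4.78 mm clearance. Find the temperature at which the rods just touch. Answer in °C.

Gap closes when ΔL₁ + ΔL₂ = 4.78 mm = 4.78×10⁻³ m
(α₁L₁ + α₂L₂)ΔT = g
α₁L₁ + α₂L₂ = 11.6×10⁻⁶×1.776 + 4.42×10⁻⁶×1.431 = 2.692662×10⁻⁵ m/K
ΔT = 4.78×10⁻³ / 2.692662×10⁻⁵ = 177.52 K
T = 27.4 + 177.52 = 204.92 °C

T = 205 °C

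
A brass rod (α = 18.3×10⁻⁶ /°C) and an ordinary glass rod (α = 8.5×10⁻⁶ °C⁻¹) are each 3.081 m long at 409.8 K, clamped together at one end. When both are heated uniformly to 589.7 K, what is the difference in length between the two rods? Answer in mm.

ΔT = 179.9 K
brass: ΔL = 18.3×10⁻⁶ × 3.081 m × 179.9 = 1.0143×10⁻² m = 10.143 mm
ordinary glass: ΔL = 8.5×10⁻⁶ × 3.081 m × 179.9 = 4.7113×10⁻³ m = 4.7113 mm
difference = 10.143 − 4.7113 = 5.4317 mm

5.43 mm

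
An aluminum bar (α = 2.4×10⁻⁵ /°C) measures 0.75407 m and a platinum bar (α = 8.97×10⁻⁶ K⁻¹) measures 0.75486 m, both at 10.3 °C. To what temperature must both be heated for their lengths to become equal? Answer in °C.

T = 80.05 °C

Equal length when α₁L₁ΔT − α₂L₂ΔT = L₂ − L₁ = 7.90×10⁻⁴ m
α₁L₁ = 1.809768×10⁻⁵, α₂L₂ = 6.7710942×10⁻⁶ → Δ(αL) = 1.13265858×10⁻⁵ m/K
ΔT = 7.90×10⁻⁴ / 1.13265858×10⁻⁵ = 69.7474 K, so T = 10.3 + 69.7474 = 80.0474 °C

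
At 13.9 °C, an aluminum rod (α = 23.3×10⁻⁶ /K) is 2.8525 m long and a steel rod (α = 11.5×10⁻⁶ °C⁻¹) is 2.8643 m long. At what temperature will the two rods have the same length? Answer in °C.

L₁(1 + α₁ΔT) = L₂(1 + α₂ΔT) ⇒ ΔT = (L₂ − L₁)/(α₁L₁ − α₂L₂)
L₂ − L₁ = 2.8643 − 2.8525 = 1.18×10⁻² m
α₁L₁ − α₂L₂ = 23.3×10⁻⁶×2.8525 − 11.5×10⁻⁶×2.8643 = 3.35238×10⁻⁵ m/K
ΔT = 1.18×10⁻² / 3.35238×10⁻⁵ = 351.989 K
T = 13.9 + 351.989 = 365.889 °C

T = 365.9 °C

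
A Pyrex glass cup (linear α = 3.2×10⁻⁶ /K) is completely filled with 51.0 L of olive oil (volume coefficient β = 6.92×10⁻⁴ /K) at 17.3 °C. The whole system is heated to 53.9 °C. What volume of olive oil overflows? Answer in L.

The cup also expands: β_container ≈ 3α = 9.6×10⁻⁶ /K
Net overflow = V₀(β_liq − 3α_cont)ΔT
β − 3α = 6.92×10⁻⁴ − 9.6×10⁻⁶ = 6.824×10⁻⁴ /K; ΔT = 36.6 K
ΔV = 51.0 × 6.824×10⁻⁴ × 36.6 = 1.27 L

1.27 L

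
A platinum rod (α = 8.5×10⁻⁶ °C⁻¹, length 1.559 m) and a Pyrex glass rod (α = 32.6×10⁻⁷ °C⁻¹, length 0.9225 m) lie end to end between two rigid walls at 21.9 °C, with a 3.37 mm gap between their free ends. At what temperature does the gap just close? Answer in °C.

Gap closes when ΔL₁ + ΔL₂ = 3.37 mm = 3.37×10⁻³ m
(α₁L₁ + α₂L₂)ΔT = g
α₁L₁ + α₂L₂ = 8.5×10⁻⁶×1.559 + 32.6×10⁻⁷×0.9225 = 1.625885×10⁻⁵ m/K
ΔT = 3.37×10⁻³ / 1.625885×10⁻⁵ = 207.27 K
T = 21.9 + 207.27 = 229.17 °C

T = 229 °C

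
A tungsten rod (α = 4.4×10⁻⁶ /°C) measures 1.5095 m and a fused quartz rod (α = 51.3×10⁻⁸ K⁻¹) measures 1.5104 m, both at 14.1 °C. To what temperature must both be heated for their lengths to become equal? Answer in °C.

Equal length when α₁L₁ΔT − α₂L₂ΔT = L₂ − L₁ = 9.00×10⁻⁴ m
α₁L₁ = 6.6418×10⁻⁶, α₂L₂ = 7.748352×10⁻⁷ → Δ(αL) = 5.8669648×10⁻⁶ m/K
ΔT = 9.00×10⁻⁴ / 5.8669648×10⁻⁶ = 153.401 K, so T = 14.1 + 153.401 = 167.501 °C

T = 167.5 °C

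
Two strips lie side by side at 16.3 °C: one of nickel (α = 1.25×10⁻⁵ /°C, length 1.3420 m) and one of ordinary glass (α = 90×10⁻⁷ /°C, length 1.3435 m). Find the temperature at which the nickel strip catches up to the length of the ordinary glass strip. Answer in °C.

L₁(1 + α₁ΔT) = L₂(1 + α₂ΔT) ⇒ ΔT = (L₂ − L₁)/(α₁L₁ − α₂L₂)
L₂ − L₁ = 1.3435 − 1.3420 = 1.50×10⁻³ m
α₁L₁ − α₂L₂ = 1.25×10⁻⁵×1.3420 − 90×10⁻⁷×1.3435 = 4.6835×10⁻⁶ m/K
ΔT = 1.50×10⁻³ / 4.6835×10⁻⁶ = 320.273 K
T = 16.3 + 320.273 = 336.573 °C

T = 336.6 °C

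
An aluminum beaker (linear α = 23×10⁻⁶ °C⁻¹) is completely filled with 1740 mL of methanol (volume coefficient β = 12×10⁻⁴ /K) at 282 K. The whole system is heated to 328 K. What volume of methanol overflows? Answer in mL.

90.5 mL

The beaker also expands: β_container ≈ 3α = 6.9×10⁻⁵ /K
Net overflow = V₀(β_liq − 3α_cont)ΔT
β − 3α = 1.20×10⁻³ − 6.9×10⁻⁵ = 1.131×10⁻³ /K; ΔT = 46 K
ΔV = 1740 × 1.131×10⁻³ × 46 = 90.5 mL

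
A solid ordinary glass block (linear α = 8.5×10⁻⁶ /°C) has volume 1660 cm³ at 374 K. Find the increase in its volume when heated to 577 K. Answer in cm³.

Isotropic solid: β ≈ 3α = 2.5×10⁻⁵ /K; ΔT = 203 K
ΔV = 3αV₀ΔT = 3(8.5×10⁻⁶)(1660)(203) = 8.59 cm³

ΔV = 8.59 cm³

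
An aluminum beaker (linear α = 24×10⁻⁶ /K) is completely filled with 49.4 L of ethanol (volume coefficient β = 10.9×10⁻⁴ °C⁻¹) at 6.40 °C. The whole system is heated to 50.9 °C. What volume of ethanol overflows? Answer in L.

The beaker also expands: β_container ≈ 3α = 7.2×10⁻⁵ /K
Net overflow = V₀(β_liq − 3α_cont)ΔT
β − 3α = 1.09×10⁻³ − 7.2×10⁻⁵ = 1.018×10⁻³ /K; ΔT = 44.50 K
ΔV = 49.4 × 1.018×10⁻³ × 44.50 = 2.24 L

2.24 L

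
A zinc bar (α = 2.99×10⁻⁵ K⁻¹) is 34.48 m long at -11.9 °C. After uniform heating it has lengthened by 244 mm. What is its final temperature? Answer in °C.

T = 225 °C

ΔL = αL₀ΔT ⇒ ΔT = ΔL / (αL₀)
ΔT = 244×10⁻³ m / (2.99×10⁻⁵ × 34.48 m) = 236.67 K
T = -11.9 + 236.67 = 224.77 °C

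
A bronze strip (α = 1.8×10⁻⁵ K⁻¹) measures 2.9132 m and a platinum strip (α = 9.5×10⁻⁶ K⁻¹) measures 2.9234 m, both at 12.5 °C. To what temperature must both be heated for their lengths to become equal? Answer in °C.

T = 426.0 °C

Equal length when α₁L₁ΔT − α₂L₂ΔT = L₂ − L₁ = 1.02×10⁻² m
α₁L₁ = 5.24376×10⁻⁵, α₂L₂ = 2.77723×10⁻⁵ → Δ(αL) = 2.46653×10⁻⁵ m/K
ΔT = 1.02×10⁻² / 2.46653×10⁻⁵ = 413.536 K, so T = 12.5 + 413.536 = 426.036 °C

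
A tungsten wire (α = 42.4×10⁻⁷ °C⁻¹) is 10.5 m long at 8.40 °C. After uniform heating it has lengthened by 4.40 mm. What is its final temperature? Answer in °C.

ΔL = αL₀ΔT ⇒ ΔT = ΔL / (αL₀)
ΔT = 4.40×10⁻³ m / (42.4×10⁻⁷ × 10.5 m) = 98.83 K
T = 8.40 + 98.83 = 107.23 °C

T = 107 °C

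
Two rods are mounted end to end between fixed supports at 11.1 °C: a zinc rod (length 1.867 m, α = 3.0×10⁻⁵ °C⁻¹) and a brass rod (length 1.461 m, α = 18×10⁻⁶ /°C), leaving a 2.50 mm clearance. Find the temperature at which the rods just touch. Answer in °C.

α₁L₁ = 5.601×10⁻⁵ m/K, α₂L₂ = 2.6298×10⁻⁵ m/K → total 8.2308×10⁻⁵ m/K
ΔT = g/(α₁L₁+α₂L₂) = 2.50×10⁻³ / 8.2308×10⁻⁵ = 30.374 K
T = 11.1 + 30.374 = 41.474 °C

T = 41.5 °C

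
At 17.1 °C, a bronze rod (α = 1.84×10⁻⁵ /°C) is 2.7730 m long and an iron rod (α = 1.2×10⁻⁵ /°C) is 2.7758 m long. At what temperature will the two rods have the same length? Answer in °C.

Equal length when α₁L₁ΔT − α₂L₂ΔT = L₂ − L₁ = 2.80×10⁻³ m
α₁L₁ = 5.10232×10⁻⁵, α₂L₂ = 3.33096×10⁻⁵ → Δ(αL) = 1.77136×10⁻⁵ m/K
ΔT = 2.80×10⁻³ / 1.77136×10⁻⁵ = 158.071 K, so T = 17.1 + 158.071 = 175.171 °C

T = 175.2 °C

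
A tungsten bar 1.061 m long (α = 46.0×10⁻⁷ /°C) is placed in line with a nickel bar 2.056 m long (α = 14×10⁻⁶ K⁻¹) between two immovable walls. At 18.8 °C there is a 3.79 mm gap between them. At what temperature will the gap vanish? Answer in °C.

α₁L₁ = 4.8806×10⁻⁶ m/K, α₂L₂ = 2.8784×10⁻⁵ m/K → total 3.36646×10⁻⁵ m/K
ΔT = g/(α₁L₁+α₂L₂) = 3.79×10⁻³ / 3.36646×10⁻⁵ = 112.58 K
T = 18.8 + 112.58 = 131.38 °C

T = 131 °C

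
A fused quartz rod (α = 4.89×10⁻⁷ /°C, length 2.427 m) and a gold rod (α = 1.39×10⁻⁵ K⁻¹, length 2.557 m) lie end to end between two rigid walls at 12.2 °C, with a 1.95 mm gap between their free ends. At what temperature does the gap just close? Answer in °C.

T = 65.3 °C

Gap closes when ΔL₁ + ΔL₂ = 1.95 mm = 1.95×10⁻³ m
(α₁L₁ + α₂L₂)ΔT = g
α₁L₁ + α₂L₂ = 4.89×10⁻⁷×2.427 + 1.39×10⁻⁵×2.557 = 3.6729103×10⁻⁵ m/K
ΔT = 1.95×10⁻³ / 3.6729103×10⁻⁵ = 53.091 K
T = 12.2 + 53.091 = 65.291 °C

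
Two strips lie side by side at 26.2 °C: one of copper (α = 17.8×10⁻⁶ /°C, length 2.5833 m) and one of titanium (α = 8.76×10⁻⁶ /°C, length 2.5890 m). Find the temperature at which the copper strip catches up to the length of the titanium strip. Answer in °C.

T = 270.8 °C

L₁(1 + α₁ΔT) = L₂(1 + α₂ΔT) ⇒ ΔT = (L₂ − L₁)/(α₁L₁ − α₂L₂)
L₂ − L₁ = 2.5890 − 2.5833 = 5.70×10⁻³ m
α₁L₁ − α₂L₂ = 17.8×10⁻⁶×2.5833 − 8.76×10⁻⁶×2.5890 = 2.33031×10⁻⁵ m/K
ΔT = 5.70×10⁻³ / 2.33031×10⁻⁵ = 244.603 K
T = 26.2 + 244.603 = 270.803 °C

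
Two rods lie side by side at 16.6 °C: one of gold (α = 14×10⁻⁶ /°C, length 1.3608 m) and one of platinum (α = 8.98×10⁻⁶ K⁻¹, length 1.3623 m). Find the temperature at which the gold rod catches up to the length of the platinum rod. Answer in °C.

L₁(1 + α₁ΔT) = L₂(1 + α₂ΔT) ⇒ ΔT = (L₂ − L₁)/(α₁L₁ − α₂L₂)
L₂ − L₁ = 1.3623 − 1.3608 = 1.50×10⁻³ m
α₁L₁ − α₂L₂ = 14×10⁻⁶×1.3608 − 8.98×10⁻⁶×1.3623 = 6.817746×10⁻⁶ m/K
ΔT = 1.50×10⁻³ / 6.817746×10⁻⁶ = 220.014 K
T = 16.6 + 220.014 = 236.614 °C

T = 236.6 °C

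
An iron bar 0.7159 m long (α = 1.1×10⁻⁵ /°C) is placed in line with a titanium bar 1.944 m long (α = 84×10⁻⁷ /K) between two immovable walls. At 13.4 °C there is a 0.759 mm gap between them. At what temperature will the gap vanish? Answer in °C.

α₁L₁ = 7.8749×10⁻⁶ m/K, α₂L₂ = 1.63296×10⁻⁵ m/K → total 2.42045×10⁻⁵ m/K
ΔT = g/(α₁L₁+α₂L₂) = 7.59×10⁻⁴ / 2.42045×10⁻⁵ = 31.358 K
T = 13.4 + 31.358 = 44.758 °C

T = 44.8 °C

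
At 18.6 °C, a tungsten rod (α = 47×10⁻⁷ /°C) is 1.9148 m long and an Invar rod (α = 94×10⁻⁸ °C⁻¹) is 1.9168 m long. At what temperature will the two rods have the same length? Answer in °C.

L₁(1 + α₁ΔT) = L₂(1 + α₂ΔT) ⇒ ΔT = (L₂ − L₁)/(α₁L₁ − α₂L₂)
L₂ − L₁ = 1.9168 − 1.9148 = 2.00×10⁻³ m
α₁L₁ − α₂L₂ = 47×10⁻⁷×1.9148 − 94×10⁻⁸×1.9168 = 7.197768×10⁻⁶ m/K
ΔT = 2.00×10⁻³ / 7.197768×10⁻⁶ = 277.864 K
T = 18.6 + 277.864 = 296.464 °C

T = 296.5 °C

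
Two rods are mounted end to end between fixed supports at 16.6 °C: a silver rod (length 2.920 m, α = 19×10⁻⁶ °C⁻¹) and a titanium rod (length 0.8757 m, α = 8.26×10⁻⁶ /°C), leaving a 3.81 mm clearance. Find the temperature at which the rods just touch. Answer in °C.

T = 77.4 °C

Gap closes when ΔL₁ + ΔL₂ = 3.81 mm = 3.81×10⁻³ m
(α₁L₁ + α₂L₂)ΔT = g
α₁L₁ + α₂L₂ = 19×10⁻⁶×2.920 + 8.26×10⁻⁶×0.8757 = 6.2713282×10⁻⁵ m/K
ΔT = 3.81×10⁻³ / 6.2713282×10⁻⁵ = 60.753 K
T = 16.6 + 60.753 = 77.353 °C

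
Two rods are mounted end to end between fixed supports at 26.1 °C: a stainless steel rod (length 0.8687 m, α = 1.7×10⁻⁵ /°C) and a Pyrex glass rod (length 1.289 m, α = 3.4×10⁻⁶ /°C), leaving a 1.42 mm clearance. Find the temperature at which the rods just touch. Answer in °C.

α₁L₁ = 1.47679×10⁻⁵ m/K, α₂L₂ = 4.3826×10⁻⁶ m/K → total 1.91505×10⁻⁵ m/K
ΔT = g/(α₁L₁+α₂L₂) = 1.42×10⁻³ / 1.91505×10⁻⁵ = 74.15 K
T = 26.1 + 74.15 = 100.25 °C

T = 100 °C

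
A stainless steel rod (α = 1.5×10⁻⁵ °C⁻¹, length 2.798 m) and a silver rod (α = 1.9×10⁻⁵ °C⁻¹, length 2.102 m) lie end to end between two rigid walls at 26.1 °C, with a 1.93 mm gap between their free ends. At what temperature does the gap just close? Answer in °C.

α₁L₁ = 4.197×10⁻⁵ m/K, α₂L₂ = 3.9938×10⁻⁵ m/K → total 8.1908×10⁻⁵ m/K
ΔT = g/(α₁L₁+α₂L₂) = 1.93×10⁻³ / 8.1908×10⁻⁵ = 23.563 K
T = 26.1 + 23.563 = 49.663 °C

T = 49.7 °C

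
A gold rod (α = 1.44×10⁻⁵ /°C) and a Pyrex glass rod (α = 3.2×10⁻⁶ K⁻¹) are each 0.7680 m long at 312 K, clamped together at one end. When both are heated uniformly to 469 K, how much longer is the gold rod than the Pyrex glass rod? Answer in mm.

1.35 mm

ΔT = 157 K
gold: ΔL = 1.44×10⁻⁵ × 0.7680 m × 157 = 1.7363×10⁻³ m = 1.7363 mm
Pyrex glass: ΔL = 3.2×10⁻⁶ × 0.7680 m × 157 = 3.8584×10⁻⁴ m = 0.38584 mm
difference = 1.7363 − 0.38584 = 1.35046 mm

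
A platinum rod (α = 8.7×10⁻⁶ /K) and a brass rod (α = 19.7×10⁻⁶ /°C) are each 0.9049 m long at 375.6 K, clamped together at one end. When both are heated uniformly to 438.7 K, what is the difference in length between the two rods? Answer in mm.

0.628 mm

ΔT = 63.1 K
platinum: ΔL = 8.7×10⁻⁶ × 0.9049 m × 63.1 = 4.9676×10⁻⁴ m = 0.49676 mm
brass: ΔL = 19.7×10⁻⁶ × 0.9049 m × 63.1 = 1.1249×10⁻³ m = 1.1249 mm
difference = 1.1249 − 0.49676 = 0.62814 mm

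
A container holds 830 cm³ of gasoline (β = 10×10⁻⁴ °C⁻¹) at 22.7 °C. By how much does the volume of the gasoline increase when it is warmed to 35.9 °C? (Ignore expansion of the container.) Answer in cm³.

|ΔT| = |35.9 − 22.7| = 13.2 K
ΔV = βV₀ΔT = (10×10⁻⁴)(830)(13.2) = 11.0 cm³

ΔV = 11.0 cm³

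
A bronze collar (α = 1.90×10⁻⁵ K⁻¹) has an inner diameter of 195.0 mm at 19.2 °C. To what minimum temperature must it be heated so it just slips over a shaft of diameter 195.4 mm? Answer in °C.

T = 127 °C

Required Δd = 195.4 − 195.0 = 0.4 mm
Δd = αd₀ΔT ⇒ ΔT = Δd/(αd₀) = 0.4 / (1.90×10⁻⁵ × 195.0) = 107.96 K
T_min = 19.2 + 107.96 = 127.16 °C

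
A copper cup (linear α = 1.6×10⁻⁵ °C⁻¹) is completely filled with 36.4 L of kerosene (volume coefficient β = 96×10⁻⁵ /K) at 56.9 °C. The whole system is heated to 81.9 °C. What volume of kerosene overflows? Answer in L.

0.830 L

The cup also expands: β_container ≈ 3α = 4.8×10⁻⁵ /K
Net overflow = V₀(β_liq − 3α_cont)ΔT
β − 3α = 9.60×10⁻⁴ − 4.8×10⁻⁵ = 9.12×10⁻⁴ /K; ΔT = 25.0 K
ΔV = 36.4 × 9.12×10⁻⁴ × 25.0 = 0.830 L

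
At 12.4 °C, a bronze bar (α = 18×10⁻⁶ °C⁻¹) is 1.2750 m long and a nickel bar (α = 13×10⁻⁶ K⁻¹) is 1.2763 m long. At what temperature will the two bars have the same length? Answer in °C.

Equal length when α₁L₁ΔT − α₂L₂ΔT = L₂ − L₁ = 1.30×10⁻³ m
α₁L₁ = 2.295×10⁻⁵, α₂L₂ = 1.65919×10⁻⁵ → Δ(αL) = 6.3581×10⁻⁶ m/K
ΔT = 1.30×10⁻³ / 6.3581×10⁻⁶ = 204.464 K, so T = 12.4 + 204.464 = 216.864 °C

T = 216.9 °C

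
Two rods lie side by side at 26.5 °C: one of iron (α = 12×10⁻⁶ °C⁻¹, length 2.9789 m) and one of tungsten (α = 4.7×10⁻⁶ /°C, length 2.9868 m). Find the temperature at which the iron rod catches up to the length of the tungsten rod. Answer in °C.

T = 390.4 °C

L₁(1 + α₁ΔT) = L₂(1 + α₂ΔT) ⇒ ΔT = (L₂ − L₁)/(α₁L₁ − α₂L₂)
L₂ − L₁ = 2.9868 − 2.9789 = 7.90×10⁻³ m
α₁L₁ − α₂L₂ = 12×10⁻⁶×2.9789 − 4.7×10⁻⁶×2.9868 = 2.170884×10⁻⁵ m/K
ΔT = 7.90×10⁻³ / 2.170884×10⁻⁵ = 363.907 K
T = 26.5 + 363.907 = 390.407 °C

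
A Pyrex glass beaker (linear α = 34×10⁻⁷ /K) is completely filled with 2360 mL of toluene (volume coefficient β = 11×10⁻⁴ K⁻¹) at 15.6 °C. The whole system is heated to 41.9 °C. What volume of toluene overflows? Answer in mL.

67.6 mL

The beaker also expands: β_container ≈ 3α = 1.02×10⁻⁵ /K
Net overflow = V₀(β_liq − 3α_cont)ΔT
β − 3α = 1.10×10⁻³ − 1.02×10⁻⁵ = 1.0898×10⁻³ /K; ΔT = 26.3 K
ΔV = 2360 × 1.0898×10⁻³ × 26.3 = 67.6 mL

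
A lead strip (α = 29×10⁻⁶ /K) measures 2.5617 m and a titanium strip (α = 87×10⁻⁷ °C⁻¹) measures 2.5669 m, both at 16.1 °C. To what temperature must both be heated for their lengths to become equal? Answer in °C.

Equal length when α₁L₁ΔT − α₂L₂ΔT = L₂ − L₁ = 5.20×10⁻³ m
α₁L₁ = 7.42893×10⁻⁵, α₂L₂ = 2.233203×10⁻⁵ → Δ(αL) = 5.195727×10⁻⁵ m/K
ΔT = 5.20×10⁻³ / 5.195727×10⁻⁵ = 100.082 K, so T = 16.1 + 100.082 = 116.182 °C

T = 116.2 °C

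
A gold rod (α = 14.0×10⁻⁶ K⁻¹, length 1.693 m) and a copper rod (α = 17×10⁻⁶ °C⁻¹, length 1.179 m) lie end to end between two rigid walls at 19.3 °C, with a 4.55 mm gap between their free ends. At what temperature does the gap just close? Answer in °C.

α₁L₁ = 2.3702×10⁻⁵ m/K, α₂L₂ = 2.0043×10⁻⁵ m/K → total 4.3745×10⁻⁵ m/K
ΔT = g/(α₁L₁+α₂L₂) = 4.55×10⁻³ / 4.3745×10⁻⁵ = 104.01 K
T = 19.3 + 104.01 = 123.31 °C

T = 123 °C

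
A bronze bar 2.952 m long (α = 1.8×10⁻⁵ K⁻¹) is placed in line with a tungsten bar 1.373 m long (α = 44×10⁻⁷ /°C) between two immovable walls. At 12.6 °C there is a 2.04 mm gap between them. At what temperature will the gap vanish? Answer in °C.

α₁L₁ = 5.3136×10⁻⁵ m/K, α₂L₂ = 6.0412×10⁻⁶ m/K → total 5.91772×10⁻⁵ m/K
ΔT = g/(α₁L₁+α₂L₂) = 2.04×10⁻³ / 5.91772×10⁻⁵ = 34.473 K
T = 12.6 + 34.473 = 47.073 °C

T = 47.1 °C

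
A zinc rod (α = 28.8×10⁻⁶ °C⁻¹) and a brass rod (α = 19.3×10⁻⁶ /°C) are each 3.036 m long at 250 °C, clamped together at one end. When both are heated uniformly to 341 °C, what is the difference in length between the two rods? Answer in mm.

2.62 mm

ΔT = 91 K
zinc: ΔL = 28.8×10⁻⁶ × 3.036 m × 91 = 7.9567×10⁻³ m = 7.9567 mm
brass: ΔL = 19.3×10⁻⁶ × 3.036 m × 91 = 5.3321×10⁻³ m = 5.3321 mm
difference = 7.9567 − 5.3321 = 2.6246 mm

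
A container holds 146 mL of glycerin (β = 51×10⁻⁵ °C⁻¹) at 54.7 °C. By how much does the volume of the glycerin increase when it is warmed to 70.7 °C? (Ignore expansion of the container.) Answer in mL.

ΔV = 1.19 mL

|ΔT| = |70.7 − 54.7| = 16.0 K
ΔV = βV₀ΔT = (51×10⁻⁵)(146)(16.0) = 1.19 mL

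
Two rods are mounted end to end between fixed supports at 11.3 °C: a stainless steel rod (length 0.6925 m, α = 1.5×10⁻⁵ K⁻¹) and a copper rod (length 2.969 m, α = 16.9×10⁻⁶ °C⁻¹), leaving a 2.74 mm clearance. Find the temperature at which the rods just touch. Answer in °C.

Gap closes when ΔL₁ + ΔL₂ = 2.74 mm = 2.74×10⁻³ m
(α₁L₁ + α₂L₂)ΔT = g
α₁L₁ + α₂L₂ = 1.5×10⁻⁵×0.6925 + 16.9×10⁻⁶×2.969 = 6.05636×10⁻⁵ m/K
ΔT = 2.74×10⁻³ / 6.05636×10⁻⁵ = 45.242 K
T = 11.3 + 45.242 = 56.542 °C

T = 56.5 °C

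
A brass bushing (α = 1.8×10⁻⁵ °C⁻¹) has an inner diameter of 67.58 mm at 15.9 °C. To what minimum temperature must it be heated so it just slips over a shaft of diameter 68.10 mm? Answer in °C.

T = 443 °C

Required Δd = 68.10 − 67.58 = 0.52 mm
Δd = αd₀ΔT ⇒ ΔT = Δd/(αd₀) = 0.52 / (1.8×10⁻⁵ × 67.58) = 427.48 K
T_min = 15.9 + 427.48 = 443.38 °C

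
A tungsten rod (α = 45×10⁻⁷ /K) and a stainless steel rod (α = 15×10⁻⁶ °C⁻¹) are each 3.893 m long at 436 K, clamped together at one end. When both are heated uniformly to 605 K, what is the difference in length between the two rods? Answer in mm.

ΔT = 169 K
tungsten: ΔL = 45×10⁻⁷ × 3.893 m × 169 = 2.9606×10⁻³ m = 2.9606 mm
stainless steel: ΔL = 15×10⁻⁶ × 3.893 m × 169 = 9.8688×10⁻³ m = 9.8688 mm
difference = 9.8688 − 2.9606 = 6.9082 mm

6.91 mm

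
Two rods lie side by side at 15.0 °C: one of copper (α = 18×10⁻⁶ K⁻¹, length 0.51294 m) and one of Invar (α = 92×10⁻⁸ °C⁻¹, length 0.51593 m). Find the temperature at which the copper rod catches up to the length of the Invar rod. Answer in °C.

T = 356.4 °C

Equal length when α₁L₁ΔT − α₂L₂ΔT = L₂ − L₁ = 2.99×10⁻³ m
α₁L₁ = 9.23292×10⁻⁶, α₂L₂ = 4.746556×10⁻⁷ → Δ(αL) = 8.7582644×10⁻⁶ m/K
ΔT = 2.99×10⁻³ / 8.7582644×10⁻⁶ = 341.392 K, so T = 15.0 + 341.392 = 356.392 °C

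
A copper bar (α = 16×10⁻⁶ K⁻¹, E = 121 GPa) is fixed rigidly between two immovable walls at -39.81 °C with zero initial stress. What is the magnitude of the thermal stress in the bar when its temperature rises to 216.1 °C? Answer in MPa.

σ = 495 MPa

Fully constrained: the free strain ε = αΔT is blocked, so σ = Eε = EαΔT.
|ΔT| = 255.91 K
σ = 121×10⁹ × 16×10⁻⁶ × 255.91 = 4.95×10⁸ Pa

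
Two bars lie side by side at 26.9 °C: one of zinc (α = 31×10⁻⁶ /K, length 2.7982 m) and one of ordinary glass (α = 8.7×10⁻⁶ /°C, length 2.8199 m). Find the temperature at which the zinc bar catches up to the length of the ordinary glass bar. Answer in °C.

L₁(1 + α₁ΔT) = L₂(1 + α₂ΔT) ⇒ ΔT = (L₂ − L₁)/(α₁L₁ − α₂L₂)
L₂ − L₁ = 2.8199 − 2.7982 = 2.17×10⁻² m
α₁L₁ − α₂L₂ = 31×10⁻⁶×2.7982 − 8.7×10⁻⁶×2.8199 = 6.221107×10⁻⁵ m/K
ΔT = 2.17×10⁻² / 6.221107×10⁻⁵ = 348.813 K
T = 26.9 + 348.813 = 375.713 °C

T = 375.7 °C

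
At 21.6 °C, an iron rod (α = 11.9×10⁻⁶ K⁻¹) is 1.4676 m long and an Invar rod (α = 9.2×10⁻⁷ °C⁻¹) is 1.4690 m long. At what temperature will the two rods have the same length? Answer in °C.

Equal length when α₁L₁ΔT − α₂L₂ΔT = L₂ − L₁ = 1.40×10⁻³ m
α₁L₁ = 1.746444×10⁻⁵, α₂L₂ = 1.35148×10⁻⁶ → Δ(αL) = 1.611296×10⁻⁵ m/K
ΔT = 1.40×10⁻³ / 1.611296×10⁻⁵ = 86.887 K, so T = 21.6 + 86.887 = 108.487 °C

T = 108.5 °C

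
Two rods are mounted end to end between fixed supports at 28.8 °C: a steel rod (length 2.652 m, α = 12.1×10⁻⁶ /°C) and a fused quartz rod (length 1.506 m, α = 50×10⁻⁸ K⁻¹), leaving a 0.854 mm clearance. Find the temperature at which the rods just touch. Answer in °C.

Gap closes when ΔL₁ + ΔL₂ = 0.854 mm = 8.54×10⁻⁴ m
(α₁L₁ + α₂L₂)ΔT = g
α₁L₁ + α₂L₂ = 12.1×10⁻⁶×2.652 + 50×10⁻⁸×1.506 = 3.28422×10⁻⁵ m/K
ΔT = 8.54×10⁻⁴ / 3.28422×10⁻⁵ = 26.003 K
T = 28.8 + 26.003 = 54.803 °C

T = 54.8 °C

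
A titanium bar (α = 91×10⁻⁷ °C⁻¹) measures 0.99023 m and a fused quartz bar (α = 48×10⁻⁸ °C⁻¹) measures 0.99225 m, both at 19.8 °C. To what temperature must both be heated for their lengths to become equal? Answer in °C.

T = 256.5 °C

Equal length when α₁L₁ΔT − α₂L₂ΔT = L₂ − L₁ = 2.02×10⁻³ m
α₁L₁ = 9.011093×10⁻⁶, α₂L₂ = 4.7628×10⁻⁷ → Δ(αL) = 8.534813×10⁻⁶ m/K
ΔT = 2.02×10⁻³ / 8.534813×10⁻⁶ = 236.678 K, so T = 19.8 + 236.678 = 256.478 °C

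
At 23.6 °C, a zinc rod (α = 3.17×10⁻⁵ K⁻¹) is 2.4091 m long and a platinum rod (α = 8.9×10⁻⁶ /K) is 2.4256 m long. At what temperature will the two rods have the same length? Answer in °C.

T = 324.8 °C

Equal length when α₁L₁ΔT − α₂L₂ΔT = L₂ − L₁ = 1.65×10⁻² m
α₁L₁ = 7.636847×10⁻⁵, α₂L₂ = 2.158784×10⁻⁵ → Δ(αL) = 5.478063×10⁻⁵ m/K
ΔT = 1.65×10⁻² / 5.478063×10⁻⁵ = 301.201 K, so T = 23.6 + 301.201 = 324.801 °C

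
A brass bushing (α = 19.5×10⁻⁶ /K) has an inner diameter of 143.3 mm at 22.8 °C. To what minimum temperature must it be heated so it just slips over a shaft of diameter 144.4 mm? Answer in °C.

Required Δd = 144.4 − 143.3 = 1.1 mm
Δd = αd₀ΔT ⇒ ΔT = Δd/(αd₀) = 1.1 / (19.5×10⁻⁶ × 143.3) = 393.65 K
T_min = 22.8 + 393.65 = 416.45 °C

T = 416 °C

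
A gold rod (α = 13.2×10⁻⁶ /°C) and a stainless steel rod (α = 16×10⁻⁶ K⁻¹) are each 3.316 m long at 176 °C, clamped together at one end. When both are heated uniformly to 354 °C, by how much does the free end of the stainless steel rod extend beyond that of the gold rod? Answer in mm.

1.65 mm

ΔT = 178 K
gold: ΔL = 13.2×10⁻⁶ × 3.316 m × 178 = 7.7913×10⁻³ m = 7.7913 mm
stainless steel: ΔL = 16×10⁻⁶ × 3.316 m × 178 = 9.4440×10⁻³ m = 9.4440 mm
difference = 9.4440 − 7.7913 = 1.6527 mm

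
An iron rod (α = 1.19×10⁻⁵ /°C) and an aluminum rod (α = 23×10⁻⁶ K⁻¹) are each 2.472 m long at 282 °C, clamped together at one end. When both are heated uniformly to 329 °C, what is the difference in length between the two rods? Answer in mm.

ΔT = 47 K
iron: ΔL = 1.19×10⁻⁵ × 2.472 m × 47 = 1.3826×10⁻³ m = 1.3826 mm
aluminum: ΔL = 23×10⁻⁶ × 2.472 m × 47 = 2.6722×10⁻³ m = 2.6722 mm
difference = 2.6722 − 1.3826 = 1.2896 mm

1.29 mm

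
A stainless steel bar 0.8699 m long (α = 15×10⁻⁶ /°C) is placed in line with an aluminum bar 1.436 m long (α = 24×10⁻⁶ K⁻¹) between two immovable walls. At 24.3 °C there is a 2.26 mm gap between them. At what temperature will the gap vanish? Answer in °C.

T = 71.9 °C

α₁L₁ = 1.30485×10⁻⁵ m/K, α₂L₂ = 3.4464×10⁻⁵ m/K → total 4.75125×10⁻⁵ m/K
ΔT = g/(α₁L₁+α₂L₂) = 2.26×10⁻³ / 4.75125×10⁻⁵ = 47.566 K
T = 24.3 + 47.566 = 71.866 °C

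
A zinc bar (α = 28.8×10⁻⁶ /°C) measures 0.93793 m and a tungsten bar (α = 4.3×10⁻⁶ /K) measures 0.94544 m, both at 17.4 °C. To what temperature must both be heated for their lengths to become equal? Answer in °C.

T = 344.7 °C

Equal length when α₁L₁ΔT − α₂L₂ΔT = L₂ − L₁ = 7.51×10⁻³ m
α₁L₁ = 2.7012384×10⁻⁵, α₂L₂ = 4.065392×10⁻⁶ → Δ(αL) = 2.2946992×10⁻⁵ m/K
ΔT = 7.51×10⁻³ / 2.2946992×10⁻⁵ = 327.276 K, so T = 17.4 + 327.276 = 344.676 °C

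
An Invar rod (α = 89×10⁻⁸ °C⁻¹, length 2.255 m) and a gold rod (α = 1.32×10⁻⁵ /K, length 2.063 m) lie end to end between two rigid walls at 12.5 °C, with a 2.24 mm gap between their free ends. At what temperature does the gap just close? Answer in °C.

α₁L₁ = 2.00695×10⁻⁶ m/K, α₂L₂ = 2.72316×10⁻⁵ m/K → total 2.923855×10⁻⁵ m/K
ΔT = g/(α₁L₁+α₂L₂) = 2.24×10⁻³ / 2.923855×10⁻⁵ = 76.611 K
T = 12.5 + 76.611 = 89.111 °C

T = 89.1 °C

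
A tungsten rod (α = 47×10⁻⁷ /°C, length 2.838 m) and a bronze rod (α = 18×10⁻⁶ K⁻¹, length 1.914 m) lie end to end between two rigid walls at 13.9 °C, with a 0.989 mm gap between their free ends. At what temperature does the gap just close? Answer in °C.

α₁L₁ = 1.33386×10⁻⁵ m/K, α₂L₂ = 3.4452×10⁻⁵ m/K → total 4.77906×10⁻⁵ m/K
ΔT = g/(α₁L₁+α₂L₂) = 9.89×10⁻⁴ / 4.77906×10⁻⁵ = 20.694 K
T = 13.9 + 20.694 = 34.594 °C

T = 34.6 °C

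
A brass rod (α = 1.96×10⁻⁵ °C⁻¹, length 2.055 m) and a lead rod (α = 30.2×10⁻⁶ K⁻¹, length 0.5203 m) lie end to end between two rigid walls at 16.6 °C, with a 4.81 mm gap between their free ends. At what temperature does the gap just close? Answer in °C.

Gap closes when ΔL₁ + ΔL₂ = 4.81 mm = 4.81×10⁻³ m
(α₁L₁ + α₂L₂)ΔT = g
α₁L₁ + α₂L₂ = 1.96×10⁻⁵×2.055 + 30.2×10⁻⁶×0.5203 = 5.599106×10⁻⁵ m/K
ΔT = 4.81×10⁻³ / 5.599106×10⁻⁵ = 85.91 K
T = 16.6 + 85.91 = 102.51 °C

T = 103 °C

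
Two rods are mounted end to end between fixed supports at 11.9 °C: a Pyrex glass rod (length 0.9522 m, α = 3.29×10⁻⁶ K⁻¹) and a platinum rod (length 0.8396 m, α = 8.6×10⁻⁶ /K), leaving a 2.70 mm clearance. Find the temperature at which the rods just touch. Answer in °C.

Gap closes when ΔL₁ + ΔL₂ = 2.70 mm = 2.70×10⁻³ m
(α₁L₁ + α₂L₂)ΔT = g
α₁L₁ + α₂L₂ = 3.29×10⁻⁶×0.9522 + 8.6×10⁻⁶×0.8396 = 1.0353298×10⁻⁵ m/K
ΔT = 2.70×10⁻³ / 1.0353298×10⁻⁵ = 260.79 K
T = 11.9 + 260.79 = 272.69 °C

T = 273 °C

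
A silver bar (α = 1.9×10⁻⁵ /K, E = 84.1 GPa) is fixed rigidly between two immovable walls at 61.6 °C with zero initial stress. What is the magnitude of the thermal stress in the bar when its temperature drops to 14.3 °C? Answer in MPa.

Fully constrained: the free strain ε = αΔT is blocked, so σ = Eε = EαΔT.
|ΔT| = 47.3 K
σ = 84.1×10⁹ × 1.9×10⁻⁵ × 47.3 = 7.56×10⁷ Pa

σ = 75.6 MPa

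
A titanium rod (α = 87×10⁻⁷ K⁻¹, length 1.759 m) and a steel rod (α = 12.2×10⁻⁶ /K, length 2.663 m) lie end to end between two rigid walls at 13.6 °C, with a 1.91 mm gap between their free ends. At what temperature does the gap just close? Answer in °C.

T = 53.6 °C

Gap closes when ΔL₁ + ΔL₂ = 1.91 mm = 1.91×10⁻³ m
(α₁L₁ + α₂L₂)ΔT = g
α₁L₁ + α₂L₂ = 87×10⁻⁷×1.759 + 12.2×10⁻⁶×2.663 = 4.77919×10⁻⁵ m/K
ΔT = 1.91×10⁻³ / 4.77919×10⁻⁵ = 39.965 K
T = 13.6 + 39.965 = 53.565 °C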